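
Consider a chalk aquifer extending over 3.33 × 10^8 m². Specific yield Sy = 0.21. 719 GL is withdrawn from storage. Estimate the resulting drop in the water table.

Δh ≈ 10.3 m

ΔV = 719 GL = 7.19 × 10^8 m³
Δh = ΔV / (Sy × A) = 7.19 × 10^8 m³ / (0.21 × 3.33 × 10^8 m²) = 10.28 m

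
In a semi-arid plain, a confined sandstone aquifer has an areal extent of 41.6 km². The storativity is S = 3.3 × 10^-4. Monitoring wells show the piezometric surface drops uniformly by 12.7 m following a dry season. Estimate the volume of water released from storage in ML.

A = 41.6 km² = 4.16 × 10^7 m²
ΔV = S × A × Δh = 3.3 × 10^-4 × 4.16 × 10^7 m² × 12.7 m = 1.743 × 10^5 m³
ΔV = 1.743 × 10^5 m³ = 174.3 ML

ΔV ≈ 174 ML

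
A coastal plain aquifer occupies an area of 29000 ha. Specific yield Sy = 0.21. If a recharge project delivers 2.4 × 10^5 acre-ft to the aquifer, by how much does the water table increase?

A = 29000 ha = 2.9 × 10^8 m²
ΔV = 2.4 × 10^5 acre-ft = 2.96 × 10^8 m³
Δh = ΔV / (Sy × A) = 2.96 × 10^8 m³ / (0.21 × 2.9 × 10^8 m²) = 4.861 m

Δh ≈ 4.86 m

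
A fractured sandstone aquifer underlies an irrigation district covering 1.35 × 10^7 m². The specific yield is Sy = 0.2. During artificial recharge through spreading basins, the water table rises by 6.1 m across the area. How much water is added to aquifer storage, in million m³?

ΔV = Sy × A × Δh = 0.2 × 1.35 × 10^7 m² × 6.1 m = 1.647 × 10^7 m³
ΔV = 1.647 × 10^7 m³ = 16.47 million m³

ΔV ≈ 16.5 million m³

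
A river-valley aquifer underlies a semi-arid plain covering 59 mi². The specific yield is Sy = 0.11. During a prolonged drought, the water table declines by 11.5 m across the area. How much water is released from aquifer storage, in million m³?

ΔV ≈ 193 million m³

A = 59 mi² = 1.528 × 10^8 m²
ΔV = Sy × A × Δh = 0.11 × 1.528 × 10^8 m² × 11.5 m = 1.933 × 10^8 m³
ΔV = 1.933 × 10^8 m³ = 193.3 million m³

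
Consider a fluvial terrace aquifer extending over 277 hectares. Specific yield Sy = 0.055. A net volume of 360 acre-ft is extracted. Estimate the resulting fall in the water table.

Δh ≈ 2.91 m

A = 277 hectares = 2.77 × 10^6 m²
ΔV = 360 acre-ft = 4.441 × 10^5 m³
Δh = ΔV / (Sy × A) = 4.441 × 10^5 m³ / (0.055 × 2.77 × 10^6 m²) = 2.915 m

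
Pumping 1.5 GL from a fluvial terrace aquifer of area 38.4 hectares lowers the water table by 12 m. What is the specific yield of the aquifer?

A = 38.4 hectares = 3.84 × 10^5 m²
ΔV = 1.5 GL = 1.5 × 10^6 m³
Sy = ΔV / (A × Δh) = 1.5 × 10^6 m³ / (3.84 × 10^5 m² × 12 m) = 0.3255

Sy ≈ 0.33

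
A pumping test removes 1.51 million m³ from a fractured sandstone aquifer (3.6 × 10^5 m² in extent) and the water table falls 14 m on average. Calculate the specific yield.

Sy ≈ 0.3

ΔV = 1.51 million m³ = 1.51 × 10^6 m³
Sy = ΔV / (A × Δh) = 1.51 × 10^6 m³ / (3.6 × 10^5 m² × 14 m) = 0.2996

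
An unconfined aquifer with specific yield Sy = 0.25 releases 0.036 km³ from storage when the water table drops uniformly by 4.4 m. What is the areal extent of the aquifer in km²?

A ≈ 32.7 km²

ΔV = 0.036 km³ = 3.6 × 10^7 m³
A = ΔV / (Sy × Δh) = 3.6 × 10^7 / (0.25 × 4.4) = 3.273 × 10^7 m²
A = 3.273 × 10^7 m² = 32.73 km²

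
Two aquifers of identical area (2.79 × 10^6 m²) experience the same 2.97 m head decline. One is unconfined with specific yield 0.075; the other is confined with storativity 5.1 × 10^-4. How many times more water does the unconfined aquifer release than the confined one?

ΔV_u / ΔV_c ≈ 147

Unconfined: ΔV_u = Sy × A × Δh = 0.075 × 2.79 × 10^6 × 2.97 = 6.215 × 10^5 m³
Confined: ΔV_c = S × A × Δh = 5.1 × 10^-4 × 2.79 × 10^6 × 2.97 = 4226 m³
Ratio = ΔV_u / ΔV_c = Sy / S = 0.075 / 5.1 × 10^-4 = 147.1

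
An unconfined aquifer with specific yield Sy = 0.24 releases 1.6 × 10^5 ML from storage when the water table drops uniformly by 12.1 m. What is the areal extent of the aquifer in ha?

ΔV = 1.6 × 10^5 ML = 1.6 × 10^8 m³
A = ΔV / (Sy × Δh) = 1.6 × 10^8 / (0.24 × 12.1) = 5.51 × 10^7 m²
A = 5.51 × 10^7 m² = 5510 ha

A ≈ 5510 ha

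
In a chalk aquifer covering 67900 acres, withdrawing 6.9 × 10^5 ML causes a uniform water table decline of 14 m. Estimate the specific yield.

Sy ≈ 0.18

A = 67900 acres = 2.748 × 10^8 m²
ΔV = 6.9 × 10^5 ML = 6.9 × 10^8 m³
Sy = ΔV / (A × Δh) = 6.9 × 10^8 m³ / (2.748 × 10^8 m² × 14 m) = 0.1794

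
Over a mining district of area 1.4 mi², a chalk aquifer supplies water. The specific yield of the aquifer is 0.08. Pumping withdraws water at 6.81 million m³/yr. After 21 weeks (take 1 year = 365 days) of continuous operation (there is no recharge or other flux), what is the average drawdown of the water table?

Δh ≈ 9.45 m

A = 1.4 mi² = 3.626 × 10^6 m²
Q = 6.81 million m³/yr = 18660 m³/d
t = 21 weeks = 147 d
ΔV = Q × t = 18660 m³/d × 147 d = 2.743 × 10^6 m³
Δh = ΔV / (Sy × A) = 2.743 × 10^6 / (0.08 × 3.626 × 10^6) = 9.455 m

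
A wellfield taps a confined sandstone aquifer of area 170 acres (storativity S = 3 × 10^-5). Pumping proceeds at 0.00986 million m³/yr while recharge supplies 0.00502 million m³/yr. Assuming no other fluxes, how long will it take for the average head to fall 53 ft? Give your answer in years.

t ≈ 0.0689 years

A = 170 acres = 6.88 × 10^5 m²
Δh = 53 ft = 16.15 m
ΔV = S × A × Δh = 3 × 10^-5 × 6.88 × 10^5 × 16.15 = 333.4 m³
Net withdrawal = 0.00986 − 0.00502 = 0.00484 million m³/yr = 13.26 m³/d
t = ΔV / Q = 333.4 m³ / 13.26 m³/d = 25.14 d
t = 25.14 d ≈ 0.06889 years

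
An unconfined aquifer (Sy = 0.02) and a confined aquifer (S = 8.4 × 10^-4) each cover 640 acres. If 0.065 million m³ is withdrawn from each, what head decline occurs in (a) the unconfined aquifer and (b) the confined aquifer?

A = 640 acres = 2.59 × 10^6 m²
ΔV = 0.065 million m³ = 65000 m³
Unconfined: Δh_u = ΔV/(Sy·A) = 65000/(0.02 × 2.59 × 10^6) = 1.255 m
Confined: Δh_c = ΔV/(S·A) = 65000/(8.4 × 10^-4 × 2.59 × 10^6) = 29.88 m

Δh_u ≈ 1.25 m; Δh_c ≈ 29.9 m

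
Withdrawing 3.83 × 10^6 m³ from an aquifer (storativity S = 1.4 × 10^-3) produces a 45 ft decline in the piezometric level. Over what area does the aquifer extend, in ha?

Δh = 45 ft = 13.72 m
A = ΔV / (S × Δh) = 3.83 × 10^6 / (0.0014 × 13.72) = 1.995 × 10^8 m²
A = 1.995 × 10^8 m² = 19950 ha

A ≈ 19900 ha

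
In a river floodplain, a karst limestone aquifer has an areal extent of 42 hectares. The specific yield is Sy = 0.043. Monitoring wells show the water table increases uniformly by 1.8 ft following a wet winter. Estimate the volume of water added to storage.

ΔV ≈ 9910 m³

A = 42 hectares = 4.2 × 10^5 m²
Δh = 1.8 ft = 0.5486 m
ΔV = Sy × A × Δh = 0.043 × 4.2 × 10^5 m² × 0.5486 m = 9908 m³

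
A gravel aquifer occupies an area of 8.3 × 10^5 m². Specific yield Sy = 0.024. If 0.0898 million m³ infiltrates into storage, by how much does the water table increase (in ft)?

Δh ≈ 14.8 ft

ΔV = 0.0898 million m³ = 89800 m³
Δh = ΔV / (Sy × A) = 89800 m³ / (0.024 × 8.3 × 10^5 m²) = 4.508 m
Δh = 4.508 m = 14.79 ft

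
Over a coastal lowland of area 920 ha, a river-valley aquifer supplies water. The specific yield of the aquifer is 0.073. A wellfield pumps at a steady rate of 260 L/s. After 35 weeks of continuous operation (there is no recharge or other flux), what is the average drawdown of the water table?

Δh ≈ 8.19 m

A = 920 ha = 9.2 × 10^6 m²
Q = 260 L/s = 22460 m³/d
t = 35 weeks = 245 d
ΔV = Q × t = 22460 m³/d × 245 d = 5.504 × 10^6 m³
Δh = ΔV / (Sy × A) = 5.504 × 10^6 / (0.073 × 9.2 × 10^6) = 8.195 m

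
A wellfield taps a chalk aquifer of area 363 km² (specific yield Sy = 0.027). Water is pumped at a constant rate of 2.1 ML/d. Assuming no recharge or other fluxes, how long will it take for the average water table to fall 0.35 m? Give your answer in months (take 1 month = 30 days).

A = 363 km² = 3.63 × 10^8 m²
ΔV = Sy × A × Δh = 0.027 × 3.63 × 10^8 × 0.35 = 3.43 × 10^6 m³
Q = 2.1 ML/d = 2100 m³/d
t = ΔV / Q = 3.43 × 10^6 m³ / 2100 m³/d = 1634 d
t = 1634 d ≈ 54.45 months

t ≈ 54.5 months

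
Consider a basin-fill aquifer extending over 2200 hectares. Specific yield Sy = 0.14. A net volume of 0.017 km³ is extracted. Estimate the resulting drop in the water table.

Δh ≈ 5.52 m

A = 2200 hectares = 2.2 × 10^7 m²
ΔV = 0.017 km³ = 1.7 × 10^7 m³
Δh = ΔV / (Sy × A) = 1.7 × 10^7 m³ / (0.14 × 2.2 × 10^7 m²) = 5.519 m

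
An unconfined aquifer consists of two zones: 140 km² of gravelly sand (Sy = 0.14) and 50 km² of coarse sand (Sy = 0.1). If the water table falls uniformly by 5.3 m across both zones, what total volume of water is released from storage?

A₁ = 140 km² = 1.4 × 10^8 m²; A₂ = 50 km² = 5 × 10^7 m²
ΔV₁ = 0.14 × 1.4 × 10^8 × 5.3 = 1.039 × 10^8 m³
ΔV₂ = 0.1 × 5 × 10^7 × 5.3 = 2.65 × 10^7 m³
ΔV = ΔV₁ + ΔV₂ = 1.304 × 10^8 m³

ΔV ≈ 1.3 × 10^8 m³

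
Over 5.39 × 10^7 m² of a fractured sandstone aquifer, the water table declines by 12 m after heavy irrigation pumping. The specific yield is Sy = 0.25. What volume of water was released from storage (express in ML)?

ΔV ≈ 1.62 × 10^5 ML

ΔV = Sy × A × Δh = 0.25 × 5.39 × 10^7 m² × 12 m = 1.617 × 10^8 m³
ΔV = 1.617 × 10^8 m³ = 1.617 × 10^5 ML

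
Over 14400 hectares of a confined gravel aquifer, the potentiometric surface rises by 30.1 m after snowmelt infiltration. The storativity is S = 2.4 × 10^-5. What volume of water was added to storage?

A = 14400 hectares = 1.44 × 10^8 m²
ΔV = S × A × Δh = 2.4 × 10^-5 × 1.44 × 10^8 m² × 30.1 m = 1.04 × 10^5 m³

ΔV ≈ 1.04 × 10^5 m³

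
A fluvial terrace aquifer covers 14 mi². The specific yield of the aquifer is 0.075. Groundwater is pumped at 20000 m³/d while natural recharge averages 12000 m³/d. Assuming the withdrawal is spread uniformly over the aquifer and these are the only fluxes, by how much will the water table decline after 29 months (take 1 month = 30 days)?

Δh ≈ 2.56 m

A = 14 mi² = 3.626 × 10^7 m²
Net abstraction = 20000 − 12000 = 8000 m³/d
t = 29 months = 870 d
ΔV = Q × t = 8000 m³/d × 870 d = 6.96 × 10^6 m³
Δh = ΔV / (Sy × A) = 6.96 × 10^6 / (0.075 × 3.626 × 10^7) = 2.559 m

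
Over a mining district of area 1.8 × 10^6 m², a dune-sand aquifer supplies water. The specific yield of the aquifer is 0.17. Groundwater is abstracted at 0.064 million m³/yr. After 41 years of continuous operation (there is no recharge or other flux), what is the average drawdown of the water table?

Q = 0.064 million m³/yr = 175.3 m³/d
t = 41 years = 14960 d
ΔV = Q × t = 175.3 m³/d × 14960 d = 2.624 × 10^6 m³
Δh = ΔV / (Sy × A) = 2.624 × 10^6 / (0.17 × 1.8 × 10^6) = 8.575 m

Δh ≈ 8.58 m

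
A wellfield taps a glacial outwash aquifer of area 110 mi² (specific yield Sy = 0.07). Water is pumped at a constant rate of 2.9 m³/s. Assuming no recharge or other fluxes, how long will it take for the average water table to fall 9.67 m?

A = 110 mi² = 2.849 × 10^8 m²
ΔV = Sy × A × Δh = 0.07 × 2.849 × 10^8 × 9.67 = 1.928 × 10^8 m³
Q = 2.9 m³/s = 2.506 × 10^5 m³/d
t = ΔV / Q = 1.928 × 10^8 m³ / 2.506 × 10^5 m³/d = 769.7 d

t ≈ 770 days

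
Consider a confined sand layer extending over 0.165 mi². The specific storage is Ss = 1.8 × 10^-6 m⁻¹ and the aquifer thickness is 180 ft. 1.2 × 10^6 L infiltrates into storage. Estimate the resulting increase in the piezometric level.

Δh ≈ 28.4 m

b = 180 ft = 54.86 m
S = Ss × b = 1.8 × 10^-6 m⁻¹ × 54.86 m = 9.876 × 10^-5
A = 0.165 mi² = 4.273 × 10^5 m²
ΔV = 1.2 × 10^6 L = 1200 m³
Δh = ΔV / (S × A) = 1200 m³ / (9.876 × 10^-5 × 4.273 × 10^5 m²) = 28.43 m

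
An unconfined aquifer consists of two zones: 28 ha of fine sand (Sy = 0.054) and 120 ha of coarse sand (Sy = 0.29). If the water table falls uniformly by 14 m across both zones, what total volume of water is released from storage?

A₁ = 28 ha = 2.8 × 10^5 m²; A₂ = 120 ha = 1.2 × 10^6 m²
ΔV₁ = 0.054 × 2.8 × 10^5 × 14 = 2.117 × 10^5 m³
ΔV₂ = 0.29 × 1.2 × 10^6 × 14 = 4.872 × 10^6 m³
ΔV = ΔV₁ + ΔV₂ = 5.084 × 10^6 m³

ΔV ≈ 5.08 × 10^6 m³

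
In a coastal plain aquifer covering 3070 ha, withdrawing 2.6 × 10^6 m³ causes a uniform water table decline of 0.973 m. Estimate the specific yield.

A = 3070 ha = 3.07 × 10^7 m²
Sy = ΔV / (A × Δh) = 2.6 × 10^6 m³ / (3.07 × 10^7 m² × 0.973 m) = 0.08704

Sy ≈ 0.087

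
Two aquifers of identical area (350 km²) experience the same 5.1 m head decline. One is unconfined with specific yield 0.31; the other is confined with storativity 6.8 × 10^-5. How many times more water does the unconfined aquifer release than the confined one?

ΔV_u / ΔV_c ≈ 4560

A = 350 km² = 3.5 × 10^8 m²
Unconfined: ΔV_u = Sy × A × Δh = 0.31 × 3.5 × 10^8 × 5.1 = 5.534 × 10^8 m³
Confined: ΔV_c = S × A × Δh = 6.8 × 10^-5 × 3.5 × 10^8 × 5.1 = 1.214 × 10^5 m³
Ratio = ΔV_u / ΔV_c = Sy / S = 0.31 / 6.8 × 10^-5 = 4559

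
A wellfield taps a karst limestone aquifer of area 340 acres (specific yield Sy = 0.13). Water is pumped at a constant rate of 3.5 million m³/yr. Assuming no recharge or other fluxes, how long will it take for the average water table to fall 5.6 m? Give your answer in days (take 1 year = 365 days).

A = 340 acres = 1.376 × 10^6 m²
ΔV = Sy × A × Δh = 0.13 × 1.376 × 10^6 × 5.6 = 1.002 × 10^6 m³
Q = 3.5 million m³/yr = 9589 m³/d
t = ΔV / Q = 1.002 × 10^6 m³ / 9589 m³/d = 104.5 d

t ≈ 104 days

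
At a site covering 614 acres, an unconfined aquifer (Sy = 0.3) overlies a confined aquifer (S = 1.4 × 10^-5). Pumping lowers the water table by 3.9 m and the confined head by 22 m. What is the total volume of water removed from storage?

ΔV ≈ 2.91 × 10^6 m³

A = 614 acres = 2.485 × 10^6 m²
Unconfined: ΔV_u = Sy × A × Δh_u = 0.3 × 2.485 × 10^6 × 3.9 = 2.907 × 10^6 m³
Confined: ΔV_c = S × A × Δh_c = 1.4 × 10^-5 × 2.485 × 10^6 × 22 = 765.3 m³
Total ΔV = 2.907 × 10^6 + 765.3 = 2.908 × 10^6 m³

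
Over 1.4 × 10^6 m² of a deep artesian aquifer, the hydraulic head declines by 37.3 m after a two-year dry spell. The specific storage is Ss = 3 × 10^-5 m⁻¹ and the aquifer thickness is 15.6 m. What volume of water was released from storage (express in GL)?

ΔV ≈ 0.0244 GL

S = Ss × b = 3 × 10^-5 m⁻¹ × 15.6 m = 4.68 × 10^-4
ΔV = S × A × Δh = 4.68 × 10^-4 × 1.4 × 10^6 m² × 37.3 m = 24440 m³
ΔV = 24440 m³ = 0.02444 GL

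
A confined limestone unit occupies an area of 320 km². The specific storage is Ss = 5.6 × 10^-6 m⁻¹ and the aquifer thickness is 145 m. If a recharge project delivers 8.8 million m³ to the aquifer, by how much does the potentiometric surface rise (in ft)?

S = Ss × b = 5.6 × 10^-6 m⁻¹ × 145 m = 8.12 × 10^-4
A = 320 km² = 3.2 × 10^8 m²
ΔV = 8.8 million m³ = 8.8 × 10^6 m³
Δh = ΔV / (S × A) = 8.8 × 10^6 m³ / (8.12 × 10^-4 × 3.2 × 10^8 m²) = 33.87 m
Δh = 33.87 m = 111.1 ft

Δh ≈ 111 ft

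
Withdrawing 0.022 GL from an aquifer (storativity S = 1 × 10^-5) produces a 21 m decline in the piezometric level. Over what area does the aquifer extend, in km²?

A ≈ 105 km²

ΔV = 0.022 GL = 22000 m³
A = ΔV / (S × Δh) = 22000 / (1 × 10^-5 × 21) = 1.048 × 10^8 m²
A = 1.048 × 10^8 m² = 104.8 km²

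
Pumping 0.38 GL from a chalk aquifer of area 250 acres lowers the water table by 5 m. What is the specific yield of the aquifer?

A = 250 acres = 1.012 × 10^6 m²
ΔV = 0.38 GL = 3.8 × 10^5 m³
Sy = ΔV / (A × Δh) = 3.8 × 10^5 m³ / (1.012 × 10^6 m² × 5 m) = 0.07512

Sy ≈ 0.075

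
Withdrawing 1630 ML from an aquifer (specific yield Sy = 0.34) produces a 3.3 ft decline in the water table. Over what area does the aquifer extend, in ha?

Δh = 3.3 ft = 1.006 m
ΔV = 1630 ML = 1.63 × 10^6 m³
A = ΔV / (Sy × Δh) = 1.63 × 10^6 / (0.34 × 1.006) = 4.766 × 10^6 m²
A = 4.766 × 10^6 m² = 476.6 ha

A ≈ 477 ha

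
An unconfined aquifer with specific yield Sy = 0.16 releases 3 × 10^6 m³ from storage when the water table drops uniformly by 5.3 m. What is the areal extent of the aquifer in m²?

A = ΔV / (Sy × Δh) = 3 × 10^6 / (0.16 × 5.3) = 3.538 × 10^6 m²

A ≈ 3.54 × 10^6 m²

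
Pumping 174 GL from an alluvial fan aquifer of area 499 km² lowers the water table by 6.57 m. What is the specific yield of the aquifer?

Sy ≈ 0.053

A = 499 km² = 4.99 × 10^8 m²
ΔV = 174 GL = 1.74 × 10^8 m³
Sy = ΔV / (A × Δh) = 1.74 × 10^8 m³ / (4.99 × 10^8 m² × 6.57 m) = 0.05307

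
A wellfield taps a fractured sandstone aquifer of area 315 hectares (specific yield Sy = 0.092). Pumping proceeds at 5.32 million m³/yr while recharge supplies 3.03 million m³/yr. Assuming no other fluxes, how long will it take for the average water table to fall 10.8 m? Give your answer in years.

t ≈ 1.37 years

A = 315 hectares = 3.15 × 10^6 m²
ΔV = Sy × A × Δh = 0.092 × 3.15 × 10^6 × 10.8 = 3.13 × 10^6 m³
Net withdrawal = 5.32 − 3.03 = 2.29 million m³/yr = 6274 m³/d
t = ΔV / Q = 3.13 × 10^6 m³ / 6274 m³/d = 498.9 d
t = 498.9 d ≈ 1.367 years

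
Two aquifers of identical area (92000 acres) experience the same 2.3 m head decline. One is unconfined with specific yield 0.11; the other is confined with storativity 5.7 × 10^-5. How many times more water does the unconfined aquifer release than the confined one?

ΔV_u / ΔV_c ≈ 1930

A = 92000 acres = 3.723 × 10^8 m²
Unconfined: ΔV_u = Sy × A × Δh = 0.11 × 3.723 × 10^8 × 2.3 = 9.419 × 10^7 m³
Confined: ΔV_c = S × A × Δh = 5.7 × 10^-5 × 3.723 × 10^8 × 2.3 = 48810 m³
Ratio = ΔV_u / ΔV_c = Sy / S = 0.11 / 5.7 × 10^-5 = 1930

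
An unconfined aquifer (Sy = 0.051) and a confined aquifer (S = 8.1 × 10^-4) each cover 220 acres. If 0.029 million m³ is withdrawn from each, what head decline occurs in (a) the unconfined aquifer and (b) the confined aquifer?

A = 220 acres = 8.903 × 10^5 m²
ΔV = 0.029 million m³ = 29000 m³
Unconfined: Δh_u = ΔV/(Sy·A) = 29000/(0.051 × 8.903 × 10^5) = 0.6387 m
Confined: Δh_c = ΔV/(S·A) = 29000/(8.1 × 10^-4 × 8.903 × 10^5) = 40.21 m

Δh_u ≈ 0.639 m; Δh_c ≈ 40.2 m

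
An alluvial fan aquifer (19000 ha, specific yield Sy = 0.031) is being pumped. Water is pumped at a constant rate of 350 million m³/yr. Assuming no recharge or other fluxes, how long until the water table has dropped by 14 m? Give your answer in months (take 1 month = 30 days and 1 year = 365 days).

t ≈ 2.87 months

A = 19000 ha = 1.9 × 10^8 m²
ΔV = Sy × A × Δh = 0.031 × 1.9 × 10^8 × 14 = 8.246 × 10^7 m³
Q = 350 million m³/yr = 9.589 × 10^5 m³/d
t = ΔV / Q = 8.246 × 10^7 m³ / 9.589 × 10^5 m³/d = 85.99 d
t = 85.99 d ≈ 2.866 months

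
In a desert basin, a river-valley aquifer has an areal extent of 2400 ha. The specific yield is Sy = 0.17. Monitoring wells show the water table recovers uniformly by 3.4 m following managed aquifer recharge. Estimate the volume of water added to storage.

ΔV ≈ 1.39 × 10^7 m³

A = 2400 ha = 2.4 × 10^7 m²
ΔV = Sy × A × Δh = 0.17 × 2.4 × 10^7 m² × 3.4 m = 1.387 × 10^7 m³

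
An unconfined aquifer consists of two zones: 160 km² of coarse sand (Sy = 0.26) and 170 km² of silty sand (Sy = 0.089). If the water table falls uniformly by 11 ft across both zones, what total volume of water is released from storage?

A₁ = 160 km² = 1.6 × 10^8 m²; A₂ = 170 km² = 1.7 × 10^8 m²
Δh = 11 ft = 3.353 m
ΔV₁ = 0.26 × 1.6 × 10^8 × 3.353 = 1.395 × 10^8 m³
ΔV₂ = 0.089 × 1.7 × 10^8 × 3.353 = 5.073 × 10^7 m³
ΔV = ΔV₁ + ΔV₂ = 1.902 × 10^8 m³

ΔV ≈ 1.9 × 10^8 m³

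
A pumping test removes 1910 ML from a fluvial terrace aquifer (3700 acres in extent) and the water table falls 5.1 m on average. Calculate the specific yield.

Sy ≈ 0.025

A = 3700 acres = 1.497 × 10^7 m²
ΔV = 1910 ML = 1.91 × 10^6 m³
Sy = ΔV / (A × Δh) = 1.91 × 10^6 m³ / (1.497 × 10^7 m² × 5.1 m) = 0.02501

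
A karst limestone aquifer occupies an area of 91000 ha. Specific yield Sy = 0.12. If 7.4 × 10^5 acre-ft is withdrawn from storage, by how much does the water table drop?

Δh ≈ 8.36 m

A = 91000 ha = 9.1 × 10^8 m²
ΔV = 7.4 × 10^5 acre-ft = 9.128 × 10^8 m³
Δh = ΔV / (Sy × A) = 9.128 × 10^8 m³ / (0.12 × 9.1 × 10^8 m²) = 8.359 m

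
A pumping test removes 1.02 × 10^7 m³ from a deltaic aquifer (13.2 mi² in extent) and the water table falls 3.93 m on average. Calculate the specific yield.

Sy ≈ 0.076

A = 13.2 mi² = 3.419 × 10^7 m²
Sy = ΔV / (A × Δh) = 1.02 × 10^7 m³ / (3.419 × 10^7 m² × 3.93 m) = 0.07592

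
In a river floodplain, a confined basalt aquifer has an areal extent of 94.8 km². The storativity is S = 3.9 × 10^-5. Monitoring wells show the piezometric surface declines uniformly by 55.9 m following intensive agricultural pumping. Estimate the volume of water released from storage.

A = 94.8 km² = 9.48 × 10^7 m²
ΔV = S × A × Δh = 3.9 × 10^-5 × 9.48 × 10^7 m² × 55.9 m = 2.067 × 10^5 m³

ΔV ≈ 2.07 × 10^5 m³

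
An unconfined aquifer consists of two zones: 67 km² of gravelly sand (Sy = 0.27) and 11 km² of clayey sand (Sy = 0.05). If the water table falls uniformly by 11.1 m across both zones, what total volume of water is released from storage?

A₁ = 67 km² = 6.7 × 10^7 m²; A₂ = 11 km² = 1.1 × 10^7 m²
ΔV₁ = 0.27 × 6.7 × 10^7 × 11.1 = 2.008 × 10^8 m³
ΔV₂ = 0.05 × 1.1 × 10^7 × 11.1 = 6.105 × 10^6 m³
ΔV = ΔV₁ + ΔV₂ = 2.069 × 10^8 m³

ΔV ≈ 2.07 × 10^8 m³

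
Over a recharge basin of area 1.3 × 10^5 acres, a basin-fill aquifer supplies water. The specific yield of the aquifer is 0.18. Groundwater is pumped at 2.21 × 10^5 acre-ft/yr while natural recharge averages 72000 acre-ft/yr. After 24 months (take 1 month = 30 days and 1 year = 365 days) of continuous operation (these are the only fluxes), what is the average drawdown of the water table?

Δh ≈ 3.83 m

A = 1.3 × 10^5 acres = 5.261 × 10^8 m²
Net abstraction = 2.21 × 10^5 − 72000 = 1.49 × 10^5 acre-ft/yr
Q_net = 1.49 × 10^5 acre-ft/yr = 5.035 × 10^5 m³/d
t = 24 months = 720 d
ΔV = Q × t = 5.035 × 10^5 m³/d × 720 d = 3.625 × 10^8 m³
Δh = ΔV / (Sy × A) = 3.625 × 10^8 / (0.18 × 5.261 × 10^8) = 3.828 m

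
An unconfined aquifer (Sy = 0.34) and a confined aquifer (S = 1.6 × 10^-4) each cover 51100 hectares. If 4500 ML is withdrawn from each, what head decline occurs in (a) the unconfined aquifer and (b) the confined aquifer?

Δh_u ≈ 0.0259 m; Δh_c ≈ 55 m

A = 51100 hectares = 5.11 × 10^8 m²
ΔV = 4500 ML = 4.5 × 10^6 m³
Unconfined: Δh_u = ΔV/(Sy·A) = 4.5 × 10^6/(0.34 × 5.11 × 10^8) = 0.0259 m
Confined: Δh_c = ΔV/(S·A) = 4.5 × 10^6/(1.6 × 10^-4 × 5.11 × 10^8) = 55.04 m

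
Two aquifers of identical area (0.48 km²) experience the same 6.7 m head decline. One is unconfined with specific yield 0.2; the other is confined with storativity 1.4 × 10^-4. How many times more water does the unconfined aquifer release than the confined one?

A = 0.48 km² = 4.8 × 10^5 m²
Unconfined: ΔV_u = Sy × A × Δh = 0.2 × 4.8 × 10^5 × 6.7 = 6.432 × 10^5 m³
Confined: ΔV_c = S × A × Δh = 1.4 × 10^-4 × 4.8 × 10^5 × 6.7 = 450.2 m³
Ratio = ΔV_u / ΔV_c = Sy / S = 0.2 / 1.4 × 10^-4 = 1429

ΔV_u / ΔV_c ≈ 1430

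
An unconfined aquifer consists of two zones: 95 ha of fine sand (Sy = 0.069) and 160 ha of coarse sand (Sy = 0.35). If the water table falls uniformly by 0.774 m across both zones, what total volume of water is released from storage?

A₁ = 95 ha = 9.5 × 10^5 m²; A₂ = 160 ha = 1.6 × 10^6 m²
ΔV₁ = 0.069 × 9.5 × 10^5 × 0.774 = 50740 m³
ΔV₂ = 0.35 × 1.6 × 10^6 × 0.774 = 4.334 × 10^5 m³
ΔV = ΔV₁ + ΔV₂ = 4.842 × 10^5 m³

ΔV ≈ 4.84 × 10^5 m³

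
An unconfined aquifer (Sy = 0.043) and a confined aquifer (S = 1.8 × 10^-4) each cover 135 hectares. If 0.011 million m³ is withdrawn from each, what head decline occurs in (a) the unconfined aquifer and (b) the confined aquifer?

Δh_u ≈ 0.189 m; Δh_c ≈ 45.3 m

A = 135 hectares = 1.35 × 10^6 m²
ΔV = 0.011 million m³ = 11000 m³
Unconfined: Δh_u = ΔV/(Sy·A) = 11000/(0.043 × 1.35 × 10^6) = 0.1895 m
Confined: Δh_c = ΔV/(S·A) = 11000/(1.8 × 10^-4 × 1.35 × 10^6) = 45.27 m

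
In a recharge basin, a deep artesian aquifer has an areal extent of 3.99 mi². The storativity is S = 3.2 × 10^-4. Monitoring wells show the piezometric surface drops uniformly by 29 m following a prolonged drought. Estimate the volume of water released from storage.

ΔV ≈ 95900 m³

A = 3.99 mi² = 1.033 × 10^7 m²
ΔV = S × A × Δh = 3.2 × 10^-4 × 1.033 × 10^7 m² × 29 m = 95900 m³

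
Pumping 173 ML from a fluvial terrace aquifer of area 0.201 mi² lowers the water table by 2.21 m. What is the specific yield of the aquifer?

A = 0.201 mi² = 5.206 × 10^5 m²
ΔV = 173 ML = 1.73 × 10^5 m³
Sy = ΔV / (A × Δh) = 1.73 × 10^5 m³ / (5.206 × 10^5 m² × 2.21 m) = 0.1504

Sy ≈ 0.15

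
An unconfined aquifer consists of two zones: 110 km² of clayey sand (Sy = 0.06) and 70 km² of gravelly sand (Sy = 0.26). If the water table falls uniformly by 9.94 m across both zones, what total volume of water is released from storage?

A₁ = 110 km² = 1.1 × 10^8 m²; A₂ = 70 km² = 7 × 10^7 m²
ΔV₁ = 0.06 × 1.1 × 10^8 × 9.94 = 6.56 × 10^7 m³
ΔV₂ = 0.26 × 7 × 10^7 × 9.94 = 1.809 × 10^8 m³
ΔV = ΔV₁ + ΔV₂ = 2.465 × 10^8 m³

ΔV ≈ 2.47 × 10^8 m³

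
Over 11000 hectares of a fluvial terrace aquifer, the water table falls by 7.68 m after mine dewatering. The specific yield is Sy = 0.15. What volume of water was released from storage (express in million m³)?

ΔV ≈ 127 million m³

A = 11000 hectares = 1.1 × 10^8 m²
ΔV = Sy × A × Δh = 0.15 × 1.1 × 10^8 m² × 7.68 m = 1.267 × 10^8 m³
ΔV = 1.267 × 10^8 m³ = 126.7 million m³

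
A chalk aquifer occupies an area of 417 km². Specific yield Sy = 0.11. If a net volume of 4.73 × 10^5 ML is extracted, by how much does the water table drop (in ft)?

Δh ≈ 33.8 ft

A = 417 km² = 4.17 × 10^8 m²
ΔV = 4.73 × 10^5 ML = 4.73 × 10^8 m³
Δh = ΔV / (Sy × A) = 4.73 × 10^8 m³ / (0.11 × 4.17 × 10^8 m²) = 10.31 m
Δh = 10.31 m = 33.83 ft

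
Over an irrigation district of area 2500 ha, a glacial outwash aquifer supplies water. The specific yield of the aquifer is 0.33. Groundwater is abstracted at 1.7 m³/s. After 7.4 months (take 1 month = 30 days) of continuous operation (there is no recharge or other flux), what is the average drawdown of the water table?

A = 2500 ha = 2.5 × 10^7 m²
Q = 1.7 m³/s = 1.469 × 10^5 m³/d
t = 7.4 months = 222 d
ΔV = Q × t = 1.469 × 10^5 m³/d × 222 d = 3.261 × 10^7 m³
Δh = ΔV / (Sy × A) = 3.261 × 10^7 / (0.33 × 2.5 × 10^7) = 3.952 m

Δh ≈ 3.95 m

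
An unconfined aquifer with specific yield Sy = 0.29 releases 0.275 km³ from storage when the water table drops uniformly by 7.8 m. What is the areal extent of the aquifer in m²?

ΔV = 0.275 km³ = 2.75 × 10^8 m³
A = ΔV / (Sy × Δh) = 2.75 × 10^8 / (0.29 × 7.8) = 1.216 × 10^8 m²

A ≈ 1.22 × 10^8 m²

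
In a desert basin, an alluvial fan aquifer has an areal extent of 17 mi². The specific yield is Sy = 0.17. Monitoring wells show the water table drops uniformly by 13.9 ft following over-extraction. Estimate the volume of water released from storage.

A = 17 mi² = 4.403 × 10^7 m²
Δh = 13.9 ft = 4.237 m
ΔV = Sy × A × Δh = 0.17 × 4.403 × 10^7 m² × 4.237 m = 3.171 × 10^7 m³

ΔV ≈ 3.17 × 10^7 m³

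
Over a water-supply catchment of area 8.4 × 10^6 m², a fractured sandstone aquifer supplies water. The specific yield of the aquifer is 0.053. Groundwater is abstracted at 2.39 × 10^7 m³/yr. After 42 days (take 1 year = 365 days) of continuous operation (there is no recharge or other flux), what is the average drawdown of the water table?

Δh ≈ 6.18 m

Q = 2.39 × 10^7 m³/yr = 65480 m³/d
ΔV = Q × t = 65480 m³/d × 42 d = 2.75 × 10^6 m³
Δh = ΔV / (Sy × A) = 2.75 × 10^6 / (0.053 × 8.4 × 10^6) = 6.177 m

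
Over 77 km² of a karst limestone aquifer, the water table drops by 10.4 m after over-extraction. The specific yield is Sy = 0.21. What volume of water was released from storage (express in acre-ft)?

A = 77 km² = 7.7 × 10^7 m²
ΔV = Sy × A × Δh = 0.21 × 7.7 × 10^7 m² × 10.4 m = 1.682 × 10^8 m³
ΔV = 1.682 × 10^8 m³ = 1.363 × 10^5 acre-ft

ΔV ≈ 1.36 × 10^5 acre-ft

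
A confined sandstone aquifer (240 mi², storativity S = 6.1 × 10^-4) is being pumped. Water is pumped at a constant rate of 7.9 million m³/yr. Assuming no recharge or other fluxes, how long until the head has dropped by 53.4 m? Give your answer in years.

A = 240 mi² = 6.216 × 10^8 m²
ΔV = S × A × Δh = 6.1 × 10^-4 × 6.216 × 10^8 × 53.4 = 2.025 × 10^7 m³
Q = 7.9 million m³/yr = 21640 m³/d
t = ΔV / Q = 2.025 × 10^7 m³ / 21640 m³/d = 935.5 d
t = 935.5 d ≈ 2.563 years

t ≈ 2.56 years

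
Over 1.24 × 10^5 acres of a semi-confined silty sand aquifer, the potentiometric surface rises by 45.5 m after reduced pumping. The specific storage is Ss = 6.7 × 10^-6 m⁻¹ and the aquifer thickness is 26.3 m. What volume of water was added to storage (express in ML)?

ΔV ≈ 4020 ML

S = Ss × b = 6.7 × 10^-6 m⁻¹ × 26.3 m = 1.762 × 10^-4
A = 1.24 × 10^5 acres = 5.018 × 10^8 m²
ΔV = S × A × Δh = 1.762 × 10^-4 × 5.018 × 10^8 m² × 45.5 m = 4.023 × 10^6 m³
ΔV = 4.023 × 10^6 m³ = 4023 ML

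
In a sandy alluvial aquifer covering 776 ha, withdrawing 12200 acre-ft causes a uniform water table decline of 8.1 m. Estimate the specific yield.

A = 776 ha = 7.76 × 10^6 m²
ΔV = 12200 acre-ft = 1.505 × 10^7 m³
Sy = ΔV / (A × Δh) = 1.505 × 10^7 m³ / (7.76 × 10^6 m² × 8.1 m) = 0.2394

Sy ≈ 0.24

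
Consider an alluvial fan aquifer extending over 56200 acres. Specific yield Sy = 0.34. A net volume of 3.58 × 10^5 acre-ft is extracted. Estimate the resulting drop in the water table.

A = 56200 acres = 2.274 × 10^8 m²
ΔV = 3.58 × 10^5 acre-ft = 4.416 × 10^8 m³
Δh = ΔV / (Sy × A) = 4.416 × 10^8 m³ / (0.34 × 2.274 × 10^8 m²) = 5.711 m

Δh ≈ 5.71 m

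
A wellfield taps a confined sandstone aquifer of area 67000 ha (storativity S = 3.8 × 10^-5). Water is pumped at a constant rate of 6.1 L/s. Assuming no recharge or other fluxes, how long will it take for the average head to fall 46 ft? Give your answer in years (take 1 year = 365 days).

t ≈ 1.86 years

A = 67000 ha = 6.7 × 10^8 m²
Δh = 46 ft = 14.02 m
ΔV = S × A × Δh = 3.8 × 10^-5 × 6.7 × 10^8 × 14.02 = 3.57 × 10^5 m³
Q = 6.1 L/s = 527 m³/d
t = ΔV / Q = 3.57 × 10^5 m³ / 527 m³/d = 677.3 d
t = 677.3 d ≈ 1.856 years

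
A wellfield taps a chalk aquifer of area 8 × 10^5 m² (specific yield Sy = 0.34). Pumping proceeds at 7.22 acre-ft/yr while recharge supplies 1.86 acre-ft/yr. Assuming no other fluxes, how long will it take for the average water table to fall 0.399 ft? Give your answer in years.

t ≈ 5 years

Δh = 0.399 ft = 0.1216 m
ΔV = Sy × A × Δh = 0.34 × 8 × 10^5 × 0.1216 = 33080 m³
Net withdrawal = 7.22 − 1.86 = 5.36 acre-ft/yr = 18.11 m³/d
t = ΔV / Q = 33080 m³ / 18.11 m³/d = 1826 d
t = 1826 d ≈ 5.003 years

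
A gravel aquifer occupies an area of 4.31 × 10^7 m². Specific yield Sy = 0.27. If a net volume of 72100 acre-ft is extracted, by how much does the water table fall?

ΔV = 72100 acre-ft = 8.893 × 10^7 m³
Δh = ΔV / (Sy × A) = 8.893 × 10^7 m³ / (0.27 × 4.31 × 10^7 m²) = 7.642 m

Δh ≈ 7.64 m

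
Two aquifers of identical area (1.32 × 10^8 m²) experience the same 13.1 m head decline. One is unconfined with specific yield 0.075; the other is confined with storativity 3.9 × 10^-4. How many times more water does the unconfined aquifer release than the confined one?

Unconfined: ΔV_u = Sy × A × Δh = 0.075 × 1.32 × 10^8 × 13.1 = 1.297 × 10^8 m³
Confined: ΔV_c = S × A × Δh = 3.9 × 10^-4 × 1.32 × 10^8 × 13.1 = 6.744 × 10^5 m³
Ratio = ΔV_u / ΔV_c = Sy / S = 0.075 / 3.9 × 10^-4 = 192.3

ΔV_u / ΔV_c ≈ 192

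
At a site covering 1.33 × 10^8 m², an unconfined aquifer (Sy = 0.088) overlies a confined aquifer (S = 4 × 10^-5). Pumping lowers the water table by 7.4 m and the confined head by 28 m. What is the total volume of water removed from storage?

ΔV ≈ 8.68 × 10^7 m³

Unconfined: ΔV_u = Sy × A × Δh_u = 0.088 × 1.33 × 10^8 × 7.4 = 8.661 × 10^7 m³
Confined: ΔV_c = S × A × Δh_c = 4 × 10^-5 × 1.33 × 10^8 × 28 = 1.49 × 10^5 m³
Total ΔV = 8.661 × 10^7 + 1.49 × 10^5 = 8.676 × 10^7 m³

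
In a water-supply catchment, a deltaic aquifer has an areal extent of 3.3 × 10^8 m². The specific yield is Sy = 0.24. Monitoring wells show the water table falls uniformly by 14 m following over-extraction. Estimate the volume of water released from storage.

ΔV = Sy × A × Δh = 0.24 × 3.3 × 10^8 m² × 14 m = 1.109 × 10^9 m³

ΔV ≈ 1.11 × 10^9 m³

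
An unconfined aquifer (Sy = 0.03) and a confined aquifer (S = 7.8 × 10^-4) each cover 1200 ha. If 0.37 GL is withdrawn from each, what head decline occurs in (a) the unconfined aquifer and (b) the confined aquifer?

Δh_u ≈ 1.03 m; Δh_c ≈ 39.5 m

A = 1200 ha = 1.2 × 10^7 m²
ΔV = 0.37 GL = 3.7 × 10^5 m³
Unconfined: Δh_u = ΔV/(Sy·A) = 3.7 × 10^5/(0.03 × 1.2 × 10^7) = 1.028 m
Confined: Δh_c = ΔV/(S·A) = 3.7 × 10^5/(7.8 × 10^-4 × 1.2 × 10^7) = 39.53 m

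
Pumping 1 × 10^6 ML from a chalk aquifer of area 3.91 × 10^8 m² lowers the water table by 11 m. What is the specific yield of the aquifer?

Sy ≈ 0.23

ΔV = 1 × 10^6 ML = 1 × 10^9 m³
Sy = ΔV / (A × Δh) = 1 × 10^9 m³ / (3.91 × 10^8 m² × 11 m) = 0.2325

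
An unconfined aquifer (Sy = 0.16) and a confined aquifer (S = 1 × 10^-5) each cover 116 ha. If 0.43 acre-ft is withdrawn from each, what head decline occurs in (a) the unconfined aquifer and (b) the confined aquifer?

A = 116 ha = 1.16 × 10^6 m²
ΔV = 0.43 acre-ft = 530.4 m³
Unconfined: Δh_u = ΔV/(Sy·A) = 530.4/(0.16 × 1.16 × 10^6) = 0.002858 m
Confined: Δh_c = ΔV/(S·A) = 530.4/(1 × 10^-5 × 1.16 × 10^6) = 45.72 m

Δh_u ≈ 0.00286 m; Δh_c ≈ 45.7 m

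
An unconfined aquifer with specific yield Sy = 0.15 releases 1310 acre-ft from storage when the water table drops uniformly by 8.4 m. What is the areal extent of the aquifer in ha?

ΔV = 1310 acre-ft = 1.616 × 10^6 m³
A = ΔV / (Sy × Δh) = 1.616 × 10^6 / (0.15 × 8.4) = 1.282 × 10^6 m²
A = 1.282 × 10^6 m² = 128.2 ha

A ≈ 128 ha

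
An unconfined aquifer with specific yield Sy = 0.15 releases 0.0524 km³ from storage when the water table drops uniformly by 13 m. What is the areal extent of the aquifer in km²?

ΔV = 0.0524 km³ = 5.24 × 10^7 m³
A = ΔV / (Sy × Δh) = 5.24 × 10^7 / (0.15 × 13) = 2.687 × 10^7 m²
A = 2.687 × 10^7 m² = 26.87 km²

A ≈ 26.9 km²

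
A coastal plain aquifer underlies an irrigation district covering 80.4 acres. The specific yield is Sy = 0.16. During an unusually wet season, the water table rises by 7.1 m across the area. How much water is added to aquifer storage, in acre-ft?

ΔV ≈ 300 acre-ft

A = 80.4 acres = 3.254 × 10^5 m²
ΔV = Sy × A × Δh = 0.16 × 3.254 × 10^5 m² × 7.1 m = 3.696 × 10^5 m³
ΔV = 3.696 × 10^5 m³ = 299.7 acre-ft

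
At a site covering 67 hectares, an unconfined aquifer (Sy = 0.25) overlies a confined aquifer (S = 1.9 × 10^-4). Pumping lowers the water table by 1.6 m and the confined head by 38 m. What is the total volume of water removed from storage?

A = 67 hectares = 6.7 × 10^5 m²
Unconfined: ΔV_u = Sy × A × Δh_u = 0.25 × 6.7 × 10^5 × 1.6 = 2.68 × 10^5 m³
Confined: ΔV_c = S × A × Δh_c = 1.9 × 10^-4 × 6.7 × 10^5 × 38 = 4837 m³
Total ΔV = 2.68 × 10^5 + 4837 = 2.728 × 10^5 m³

ΔV ≈ 2.73 × 10^5 m³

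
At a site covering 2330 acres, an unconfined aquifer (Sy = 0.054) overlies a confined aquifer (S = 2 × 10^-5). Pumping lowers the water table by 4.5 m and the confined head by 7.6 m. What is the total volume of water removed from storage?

ΔV ≈ 2.29 × 10^6 m³

A = 2330 acres = 9.429 × 10^6 m²
Unconfined: ΔV_u = Sy × A × Δh_u = 0.054 × 9.429 × 10^6 × 4.5 = 2.291 × 10^6 m³
Confined: ΔV_c = S × A × Δh_c = 2 × 10^-5 × 9.429 × 10^6 × 7.6 = 1433 m³
Total ΔV = 2.291 × 10^6 + 1433 = 2.293 × 10^6 m³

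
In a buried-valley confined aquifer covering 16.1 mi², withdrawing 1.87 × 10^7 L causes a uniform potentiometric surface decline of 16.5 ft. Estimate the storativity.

S ≈ 8.9 × 10^-5

A = 16.1 mi² = 4.17 × 10^7 m²
Δh = 16.5 ft = 5.029 m
ΔV = 1.87 × 10^7 L = 18700 m³
S = ΔV / (A × Δh) = 18700 m³ / (4.17 × 10^7 m² × 5.029 m) = 8.917 × 10^-5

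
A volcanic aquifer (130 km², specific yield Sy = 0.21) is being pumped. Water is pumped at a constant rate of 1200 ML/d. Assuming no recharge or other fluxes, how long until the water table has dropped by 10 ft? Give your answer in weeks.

A = 130 km² = 1.3 × 10^8 m²
Δh = 10 ft = 3.048 m
ΔV = Sy × A × Δh = 0.21 × 1.3 × 10^8 × 3.048 = 8.321 × 10^7 m³
Q = 1200 ML/d = 1.2 × 10^6 m³/d
t = ΔV / Q = 8.321 × 10^7 m³ / 1.2 × 10^6 m³/d = 69.34 d
t = 69.34 d ≈ 9.906 weeks

t ≈ 9.91 weeks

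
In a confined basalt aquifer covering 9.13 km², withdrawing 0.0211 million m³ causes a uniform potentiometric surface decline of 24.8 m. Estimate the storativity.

A = 9.13 km² = 9.13 × 10^6 m²
ΔV = 0.0211 million m³ = 21100 m³
S = ΔV / (A × Δh) = 21100 m³ / (9.13 × 10^6 m² × 24.8 m) = 9.319 × 10^-5

S ≈ 9.3 × 10^-5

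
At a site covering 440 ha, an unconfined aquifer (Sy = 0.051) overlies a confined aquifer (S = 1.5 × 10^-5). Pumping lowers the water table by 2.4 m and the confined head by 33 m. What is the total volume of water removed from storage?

ΔV ≈ 5.41 × 10^5 m³

A = 440 ha = 4.4 × 10^6 m²
Unconfined: ΔV_u = Sy × A × Δh_u = 0.051 × 4.4 × 10^6 × 2.4 = 5.386 × 10^5 m³
Confined: ΔV_c = S × A × Δh_c = 1.5 × 10^-5 × 4.4 × 10^6 × 33 = 2178 m³
Total ΔV = 5.386 × 10^5 + 2178 = 5.407 × 10^5 m³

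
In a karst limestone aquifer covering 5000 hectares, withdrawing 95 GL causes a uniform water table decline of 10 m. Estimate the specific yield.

Sy ≈ 0.19

A = 5000 hectares = 5 × 10^7 m²
ΔV = 95 GL = 9.5 × 10^7 m³
Sy = ΔV / (A × Δh) = 9.5 × 10^7 m³ / (5 × 10^7 m² × 10 m) = 0.19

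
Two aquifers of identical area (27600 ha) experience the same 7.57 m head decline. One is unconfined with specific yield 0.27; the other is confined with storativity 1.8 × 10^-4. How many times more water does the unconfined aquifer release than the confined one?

A = 27600 ha = 2.76 × 10^8 m²
Unconfined: ΔV_u = Sy × A × Δh = 0.27 × 2.76 × 10^8 × 7.57 = 5.641 × 10^8 m³
Confined: ΔV_c = S × A × Δh = 1.8 × 10^-4 × 2.76 × 10^8 × 7.57 = 3.761 × 10^5 m³
Ratio = ΔV_u / ΔV_c = Sy / S = 0.27 / 1.8 × 10^-4 = 1500

ΔV_u / ΔV_c ≈ 1500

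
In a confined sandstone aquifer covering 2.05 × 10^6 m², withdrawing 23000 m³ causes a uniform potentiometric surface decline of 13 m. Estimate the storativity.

S ≈ 8.6 × 10^-4

S = ΔV / (A × Δh) = 23000 m³ / (2.05 × 10^6 m² × 13 m) = 8.63 × 10^-4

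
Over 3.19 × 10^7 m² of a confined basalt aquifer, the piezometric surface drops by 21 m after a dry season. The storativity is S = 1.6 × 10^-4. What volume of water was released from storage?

ΔV ≈ 1.07 × 10^5 m³

ΔV = S × A × Δh = 1.6 × 10^-4 × 3.19 × 10^7 m² × 21 m = 1.072 × 10^5 m³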